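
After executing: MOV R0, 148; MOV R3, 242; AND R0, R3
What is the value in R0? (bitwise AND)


Register state trace:
  MOV R0, 148  → R0 = 148 (0b10010100)
  MOV R3, 242  → R3 = 242 (0b11110010)
  AND R0, R3  → R0 = 148 AND 242 = 144 (0b10010000)
Final: R0 = 144

144


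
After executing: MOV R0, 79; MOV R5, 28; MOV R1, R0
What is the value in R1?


Register state trace:
  MOV R0, 79  → R0 = 79
  MOV R5, 28  → R5 = 28
  MOV R1, R0  → R1 = 79
Final: R1 = 79

79


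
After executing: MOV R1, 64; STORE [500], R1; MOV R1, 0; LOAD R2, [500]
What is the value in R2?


Register and memory trace:
  MOV R1, 64  → R1 = 64
  STORE [500], R1  → mem[500] = 64
  MOV R1, 0  → R1 = 0
  LOAD R2, [500]  → R2 = mem[500] = 64
Final: R2 = 64

64


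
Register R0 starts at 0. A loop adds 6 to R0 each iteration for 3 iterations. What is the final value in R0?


Starting value: R0 = 0
  Iter 1: R0 = 0 + 6 = 6
  Iter 2: R0 = 6 + 6 = 12
  Iter 3: R0 = 12 + 6 = 18
Final: R0 = 18

18


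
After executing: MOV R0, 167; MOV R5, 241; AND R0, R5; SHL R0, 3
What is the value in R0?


Register state trace:
  MOV R0, 167  → R0 = 167 (0b10100111)
  MOV R5, 241  → R5 = 241 (0b11110001)
  AND R0, R5  → R0 = 167 AND 241 = 161 (0b10100001)
  SHL R0, 3  → R0 = 161 << 3 = 1288
Final: R0 = 1288

1288


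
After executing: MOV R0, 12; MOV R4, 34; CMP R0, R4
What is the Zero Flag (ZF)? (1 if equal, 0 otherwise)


Register state trace:
  MOV R0, 12  → R0 = 12
  MOV R4, 34  → R4 = 34
  CMP R0, R4  → computes 12 - 34 = -22
  Result is nonzero, so values are not equal
ZF = 0

0


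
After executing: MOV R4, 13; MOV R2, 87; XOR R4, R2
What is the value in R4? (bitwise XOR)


Register state trace:
  MOV R4, 13  → R4 = 13 (0b00001101)
  MOV R2, 87  → R2 = 87 (0b01010111)
  XOR R4, R2  → R4 = 13 XOR 87 = 90 (0b01011010)
Final: R4 = 90

90


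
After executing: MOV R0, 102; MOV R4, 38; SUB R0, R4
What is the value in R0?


Register state trace:
  MOV R0, 102  → R0 = 102
  MOV R4, 38  → R4 = 38
  SUB R0, R4  → R0 = 102 - 38 = 64
Final: R0 = 64

64


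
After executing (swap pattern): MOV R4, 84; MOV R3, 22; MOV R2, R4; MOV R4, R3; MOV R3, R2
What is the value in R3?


Register state trace (swap pattern):
  MOV R4, 84  → R4 = 84
  MOV R3, 22  → R3 = 22
  MOV R2, R4  → R2 = 84  (save R4)
  MOV R4, R3  → R4 = 22  (R4 gets R3's value)
  MOV R3, R2  → R3 = 84  (R3 gets saved value)
Final: R3 = 84

84


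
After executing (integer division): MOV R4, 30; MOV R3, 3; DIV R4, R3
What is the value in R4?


Register state trace:
  MOV R4, 30  → R4 = 30
  MOV R3, 3  → R3 = 3
  DIV R4, R3  → R4 = 30 // 3 = 10
Final: R4 = 10

10


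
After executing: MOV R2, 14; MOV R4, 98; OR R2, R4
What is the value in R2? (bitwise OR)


Register state trace:
  MOV R2, 14  → R2 = 14 (0b00001110)
  MOV R4, 98  → R4 = 98 (0b01100010)
  OR R2, R4   → R2 = 14 OR 98 = 110 (0b01101110)
Final: R2 = 110

110


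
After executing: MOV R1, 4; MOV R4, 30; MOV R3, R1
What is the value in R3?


Register state trace:
  MOV R1, 4  → R1 = 4
  MOV R4, 30  → R4 = 30
  MOV R3, R1  → R3 = 4
Final: R3 = 4

4


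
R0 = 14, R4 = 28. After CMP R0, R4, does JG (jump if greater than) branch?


Trace:
  R0 = 14, R4 = 28
  CMP R0, R4  → compares 14 vs 28
  JG checks: is 14 greater than 28?
  14 < 28, so condition is false
Branch taken: No

No


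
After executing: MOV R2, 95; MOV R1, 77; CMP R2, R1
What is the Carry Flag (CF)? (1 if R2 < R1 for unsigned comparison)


Register state trace:
  MOV R2, 95  → R2 = 95
  MOV R1, 77  → R1 = 77
  CMP R2, R1  → unsigned 95 - 77: no borrow
  95 >= 77, so CF = 0
CF = 0

0


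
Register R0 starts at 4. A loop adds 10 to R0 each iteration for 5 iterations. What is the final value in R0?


Starting value: R0 = 4
  Iter 1: R0 = 4 + 10 = 14
  Iter 2: R0 = 14 + 10 = 24
  Iter 3: R0 = 24 + 10 = 34
  Iter 4: R0 = 34 + 10 = 44
  Iter 5: R0 = 44 + 10 = 54
Final: R0 = 54

54


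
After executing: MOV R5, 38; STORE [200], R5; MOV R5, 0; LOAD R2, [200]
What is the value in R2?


Register and memory trace:
  MOV R5, 38  → R5 = 38
  STORE [200], R5  → mem[200] = 38
  MOV R5, 0  → R5 = 0
  LOAD R2, [200]  → R2 = mem[200] = 38
Final: R2 = 38

38


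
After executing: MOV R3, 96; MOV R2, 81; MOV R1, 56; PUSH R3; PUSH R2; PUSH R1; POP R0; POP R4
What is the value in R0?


Stack trace (top is rightmost):
  MOV R3, 96  → R3 = 96
  MOV R2, 81  → R2 = 81
  MOV R1, 56  → R1 = 56
  PUSH R3  → stack: [96]
  PUSH R2  → stack: [96, 81]
  PUSH R1  → stack: [96, 81, 56]
  POP R0  → R0 = 56, stack: [96, 81]
  POP R4  → R4 = 81, stack: [96]
Final: R0 = 56

56


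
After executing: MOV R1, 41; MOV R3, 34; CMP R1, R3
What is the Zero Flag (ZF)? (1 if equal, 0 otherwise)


Register state trace:
  MOV R1, 41  → R1 = 41
  MOV R3, 34  → R3 = 34
  CMP R1, R3  → computes 41 - 34 = 7
  Result is nonzero, so values are not equal
ZF = 0

0


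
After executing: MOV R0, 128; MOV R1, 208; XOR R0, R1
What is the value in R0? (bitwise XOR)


Register state trace:
  MOV R0, 128  → R0 = 128 (0b10000000)
  MOV R1, 208  → R1 = 208 (0b11010000)
  XOR R0, R1  → R0 = 128 XOR 208 = 80 (0b01010000)
Final: R0 = 80

80


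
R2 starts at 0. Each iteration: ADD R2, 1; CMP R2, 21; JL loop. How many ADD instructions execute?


Loop trace (R2 starts at 0, target 21, step 1):
  ADD #1: R2 = 0 + 1 = 1  → 1 < 21, loop
  ADD #2: R2 = 1 + 1 = 2  → 2 < 21, loop
  ADD #3: R2 = 2 + 1 = 3  → 3 < 21, loop
  ADD #4: R2 = 3 + 1 = 4  → 4 < 21, loop
  ADD #5: R2 = 4 + 1 = 5  → 5 < 21, loop
  ADD #6: R2 = 5 + 1 = 6  → 6 < 21, loop
  ADD #7: R2 = 6 + 1 = 7  → 7 < 21, loop
  ADD #8: R2 = 7 + 1 = 8  → 8 < 21, loop
  ADD #9: R2 = 8 + 1 = 9  → 9 < 21, loop
  ADD #10: R2 = 9 + 1 = 10  → 10 < 21, loop
  ADD #11: R2 = 10 + 1 = 11  → 11 < 21, loop
  ADD #12: R2 = 11 + 1 = 12  → 12 < 21, loop
  ADD #13: R2 = 12 + 1 = 13  → 13 < 21, loop
  ADD #14: R2 = 13 + 1 = 14  → 14 < 21, loop
  ADD #15: R2 = 14 + 1 = 15  → 15 < 21, loop
  ADD #16: R2 = 15 + 1 = 16  → 16 < 21, loop
  ADD #17: R2 = 16 + 1 = 17  → 17 < 21, loop
  ADD #18: R2 = 17 + 1 = 18  → 18 < 21, loop
  ADD #19: R2 = 18 + 1 = 19  → 19 < 21, loop
  ADD #20: R2 = 19 + 1 = 20  → 20 < 21, loop
  ADD #21: R2 = 20 + 1 = 21  → 21 >= 21, exit
Total ADD instructions: 21

21


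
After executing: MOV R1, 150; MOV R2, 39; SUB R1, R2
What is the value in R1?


Register state trace:
  MOV R1, 150  → R1 = 150
  MOV R2, 39  → R2 = 39
  SUB R1, R2  → R1 = 150 - 39 = 111
Final: R1 = 111

111


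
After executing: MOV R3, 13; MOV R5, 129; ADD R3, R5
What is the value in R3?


Register state trace:
  MOV R3, 13  → R3 = 13
  MOV R5, 129  → R5 = 129
  ADD R3, R5  → R3 = 13 + 129 = 142
Final: R3 = 142

142


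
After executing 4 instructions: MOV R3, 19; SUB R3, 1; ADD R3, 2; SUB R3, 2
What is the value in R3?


Register state trace:
  MOV R3, 19  → R3 = 19
  SUB R3, 1  → R3 = 19 - 1 = 18
  ADD R3, 2  → R3 = 18 + 2 = 20
  SUB R3, 2  → R3 = 20 - 2 = 18
Final: R3 = 18

18


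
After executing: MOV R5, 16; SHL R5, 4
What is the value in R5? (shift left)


Register state trace:
  MOV R5, 16  → R5 = 16
  SHL R5, 4  → R5 = 16 << 4 = 16 * 2^4 = 256
Final: R5 = 256

256


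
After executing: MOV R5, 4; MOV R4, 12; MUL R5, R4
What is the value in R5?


Register state trace:
  MOV R5, 4  → R5 = 4
  MOV R4, 12  → R4 = 12
  MUL R5, R4  → R5 = 4 * 12 = 48
Final: R5 = 48

48


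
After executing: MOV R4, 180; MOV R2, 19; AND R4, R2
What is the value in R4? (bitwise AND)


Register state trace:
  MOV R4, 180  → R4 = 180 (0b10110100)
  MOV R2, 19  → R2 = 19 (0b00010011)
  AND R4, R2  → R4 = 180 AND 19 = 16 (0b00010000)
Final: R4 = 16

16


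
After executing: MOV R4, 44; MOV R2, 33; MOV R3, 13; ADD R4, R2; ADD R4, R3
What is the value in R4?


Register state trace:
  MOV R4, 44  → R4 = 44
  MOV R2, 33  → R2 = 33
  MOV R3, 13  → R3 = 13
  ADD R4, R2  → R4 = 44 + 33 = 77
  ADD R4, R3  → R4 = 77 + 13 = 90
Final: R4 = 90

90


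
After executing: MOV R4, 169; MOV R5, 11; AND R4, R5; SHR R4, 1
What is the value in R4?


Register state trace:
  MOV R4, 169  → R4 = 169 (0b10101001)
  MOV R5, 11  → R5 = 11 (0b00001011)
  AND R4, R5  → R4 = 169 AND 11 = 9 (0b00001001)
  SHR R4, 1  → R4 = 9 >> 1 = 4
Final: R4 = 4

4


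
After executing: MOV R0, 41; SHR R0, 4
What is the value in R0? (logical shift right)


Register state trace:
  MOV R0, 41  → R0 = 41
  SHR R0, 4  → R0 = 41 >> 4 = 41 // 2^4 = 2
Final: R0 = 2

2


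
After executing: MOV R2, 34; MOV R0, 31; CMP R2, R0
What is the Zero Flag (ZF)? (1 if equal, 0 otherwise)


Register state trace:
  MOV R2, 34  → R2 = 34
  MOV R0, 31  → R0 = 31
  CMP R2, R0  → computes 34 - 31 = 3
  Result is nonzero, so values are not equal
ZF = 0

0


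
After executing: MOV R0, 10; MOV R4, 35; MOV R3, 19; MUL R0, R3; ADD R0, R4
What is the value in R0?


Register state trace:
  MOV R0, 10  → R0 = 10
  MOV R4, 35  → R4 = 35
  MOV R3, 19  → R3 = 19
  MUL R0, R3  → R0 = 10 * 19 = 190
  ADD R0, R4  → R0 = 190 + 35 = 225
Final: R0 = 225

225


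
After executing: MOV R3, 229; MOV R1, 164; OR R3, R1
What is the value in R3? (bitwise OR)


Register state trace:
  MOV R3, 229  → R3 = 229 (0b11100101)
  MOV R1, 164  → R1 = 164 (0b10100100)
  OR R3, R1   → R3 = 229 OR 164 = 229 (0b11100101)
Final: R3 = 229

229


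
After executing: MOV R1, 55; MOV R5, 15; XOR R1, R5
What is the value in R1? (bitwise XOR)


Register state trace:
  MOV R1, 55  → R1 = 55 (0b00110111)
  MOV R5, 15  → R5 = 15 (0b00001111)
  XOR R1, R5  → R1 = 55 XOR 15 = 56 (0b00111000)
Final: R1 = 56

56


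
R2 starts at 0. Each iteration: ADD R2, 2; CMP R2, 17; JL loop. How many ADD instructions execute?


Loop trace (R2 starts at 0, target 17, step 2):
  ADD #1: R2 = 0 + 2 = 2  → 2 < 17, loop
  ADD #2: R2 = 2 + 2 = 4  → 4 < 17, loop
  ADD #3: R2 = 4 + 2 = 6  → 6 < 17, loop
  ADD #4: R2 = 6 + 2 = 8  → 8 < 17, loop
  ADD #5: R2 = 8 + 2 = 10  → 10 < 17, loop
  ADD #6: R2 = 10 + 2 = 12  → 12 < 17, loop
  ADD #7: R2 = 12 + 2 = 14  → 14 < 17, loop
  ADD #8: R2 = 14 + 2 = 16  → 16 < 17, loop
  ADD #9: R2 = 16 + 2 = 18  → 18 >= 17, exit
Total ADD instructions: 9

9


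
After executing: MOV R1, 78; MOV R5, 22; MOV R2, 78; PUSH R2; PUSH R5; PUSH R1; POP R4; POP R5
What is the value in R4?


Stack trace (top is rightmost):
  MOV R1, 78  → R1 = 78
  MOV R5, 22  → R5 = 22
  MOV R2, 78  → R2 = 78
  PUSH R2  → stack: [78]
  PUSH R5  → stack: [78, 22]
  PUSH R1  → stack: [78, 22, 78]
  POP R4  → R4 = 78, stack: [78, 22]
  POP R5  → R5 = 22, stack: [78]
Final: R4 = 78

78


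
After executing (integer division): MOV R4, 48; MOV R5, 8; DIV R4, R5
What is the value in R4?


Register state trace:
  MOV R4, 48  → R4 = 48
  MOV R5, 8  → R5 = 8
  DIV R4, R5  → R4 = 48 // 8 = 6
Final: R4 = 6

6


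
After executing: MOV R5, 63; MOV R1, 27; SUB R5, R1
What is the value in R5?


Register state trace:
  MOV R5, 63  → R5 = 63
  MOV R1, 27  → R1 = 27
  SUB R5, R1  → R5 = 63 - 27 = 36
Final: R5 = 36

36


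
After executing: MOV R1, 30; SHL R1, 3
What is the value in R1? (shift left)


Register state trace:
  MOV R1, 30  → R1 = 30
  SHL R1, 3  → R1 = 30 << 3 = 30 * 2^3 = 240
Final: R1 = 240

240


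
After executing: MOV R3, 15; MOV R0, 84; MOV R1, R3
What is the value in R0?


Register state trace:
  MOV R3, 15  → R3 = 15
  MOV R0, 84  → R0 = 84
  MOV R1, R3  → R1 = 15
Final: R0 = 84

84


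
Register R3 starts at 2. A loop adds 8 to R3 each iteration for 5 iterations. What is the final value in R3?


Starting value: R3 = 2
  Iter 1: R3 = 2 + 8 = 10
  Iter 2: R3 = 10 + 8 = 18
  Iter 3: R3 = 18 + 8 = 26
  Iter 4: R3 = 26 + 8 = 34
  Iter 5: R3 = 34 + 8 = 42
Final: R3 = 42

42


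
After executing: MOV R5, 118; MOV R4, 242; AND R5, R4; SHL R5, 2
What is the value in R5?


Register state trace:
  MOV R5, 118  → R5 = 118 (0b01110110)
  MOV R4, 242  → R4 = 242 (0b11110010)
  AND R5, R4  → R5 = 118 AND 242 = 114 (0b01110010)
  SHL R5, 2  → R5 = 114 << 2 = 456
Final: R5 = 456

456


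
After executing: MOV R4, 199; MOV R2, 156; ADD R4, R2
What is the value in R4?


Register state trace:
  MOV R4, 199  → R4 = 199
  MOV R2, 156  → R2 = 156
  ADD R4, R2  → R4 = 199 + 156 = 355
Final: R4 = 355

355


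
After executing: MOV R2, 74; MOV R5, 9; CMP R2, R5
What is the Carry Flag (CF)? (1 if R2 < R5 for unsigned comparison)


Register state trace:
  MOV R2, 74  → R2 = 74
  MOV R5, 9  → R5 = 9
  CMP R2, R5  → unsigned 74 - 9: no borrow
  74 >= 9, so CF = 0
CF = 0

0


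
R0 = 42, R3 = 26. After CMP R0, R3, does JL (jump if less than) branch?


Trace:
  R0 = 42, R3 = 26
  CMP R0, R3  → compares 42 vs 26
  JL checks: is 42 less than 26?
  42 > 26, so condition is false
Branch taken: No

No


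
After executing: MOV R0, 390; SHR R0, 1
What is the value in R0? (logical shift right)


Register state trace:
  MOV R0, 390  → R0 = 390
  SHR R0, 1  → R0 = 390 >> 1 = 390 // 2^1 = 195
Final: R0 = 195

195


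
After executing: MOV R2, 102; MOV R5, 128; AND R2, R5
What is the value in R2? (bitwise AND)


Register state trace:
  MOV R2, 102  → R2 = 102 (0b01100110)
  MOV R5, 128  → R5 = 128 (0b10000000)
  AND R2, R5  → R2 = 102 AND 128 = 0 (0b00000000)
Final: R2 = 0

0


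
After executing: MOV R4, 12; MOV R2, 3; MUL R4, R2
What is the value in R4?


Register state trace:
  MOV R4, 12  → R4 = 12
  MOV R2, 3  → R2 = 3
  MUL R4, R2  → R4 = 12 * 3 = 36
Final: R4 = 36

36


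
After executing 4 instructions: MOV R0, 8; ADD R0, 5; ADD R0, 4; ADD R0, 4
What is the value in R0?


Register state trace:
  MOV R0, 8  → R0 = 8
  ADD R0, 5  → R0 = 8 + 5 = 13
  ADD R0, 4  → R0 = 13 + 4 = 17
  ADD R0, 4  → R0 = 17 + 4 = 21
Final: R0 = 21

21


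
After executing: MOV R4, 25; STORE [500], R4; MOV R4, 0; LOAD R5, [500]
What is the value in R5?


Register and memory trace:
  MOV R4, 25  → R4 = 25
  STORE [500], R4  → mem[500] = 25
  MOV R4, 0  → R4 = 0
  LOAD R5, [500]  → R5 = mem[500] = 25
Final: R5 = 25

25


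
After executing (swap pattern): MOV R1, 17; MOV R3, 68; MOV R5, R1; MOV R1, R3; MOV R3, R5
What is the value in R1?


Register state trace (swap pattern):
  MOV R1, 17  → R1 = 17
  MOV R3, 68  → R3 = 68
  MOV R5, R1  → R5 = 17  (save R1)
  MOV R1, R3  → R1 = 68  (R1 gets R3's value)
  MOV R3, R5  → R3 = 17  (R3 gets saved value)
Final: R1 = 68

68


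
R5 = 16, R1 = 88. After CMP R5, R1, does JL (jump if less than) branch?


Trace:
  R5 = 16, R1 = 88
  CMP R5, R1  → compares 16 vs 88
  JL checks: is 16 less than 88?
  16 < 88, so condition is true
Branch taken: Yes

Yes


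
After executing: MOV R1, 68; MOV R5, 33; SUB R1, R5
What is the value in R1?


Register state trace:
  MOV R1, 68  → R1 = 68
  MOV R5, 33  → R5 = 33
  SUB R1, R5  → R1 = 68 - 33 = 35
Final: R1 = 35

35


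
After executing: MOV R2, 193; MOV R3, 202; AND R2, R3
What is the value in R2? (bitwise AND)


Register state trace:
  MOV R2, 193  → R2 = 193 (0b11000001)
  MOV R3, 202  → R3 = 202 (0b11001010)
  AND R2, R3  → R2 = 193 AND 202 = 192 (0b11000000)
Final: R2 = 192

192


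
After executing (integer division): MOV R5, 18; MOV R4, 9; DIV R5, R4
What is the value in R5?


Register state trace:
  MOV R5, 18  → R5 = 18
  MOV R4, 9  → R4 = 9
  DIV R5, R4  → R5 = 18 // 9 = 2
Final: R5 = 2

2


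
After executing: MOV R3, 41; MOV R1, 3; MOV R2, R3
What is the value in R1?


Register state trace:
  MOV R3, 41  → R3 = 41
  MOV R1, 3  → R1 = 3
  MOV R2, R3  → R2 = 41
Final: R1 = 3

3


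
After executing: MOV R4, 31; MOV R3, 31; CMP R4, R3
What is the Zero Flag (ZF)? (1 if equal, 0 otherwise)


Register state trace:
  MOV R4, 31  → R4 = 31
  MOV R3, 31  → R3 = 31
  CMP R4, R3  → computes 31 - 31 = 0
  Result is zero, so values are equal
ZF = 1

1


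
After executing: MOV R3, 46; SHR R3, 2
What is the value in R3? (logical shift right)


Register state trace:
  MOV R3, 46  → R3 = 46
  SHR R3, 2  → R3 = 46 >> 2 = 46 // 2^2 = 11
Final: R3 = 11

11


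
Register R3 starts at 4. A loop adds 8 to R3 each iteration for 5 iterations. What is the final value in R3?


Starting value: R3 = 4
  Iter 1: R3 = 4 + 8 = 12
  Iter 2: R3 = 12 + 8 = 20
  Iter 3: R3 = 20 + 8 = 28
  Iter 4: R3 = 28 + 8 = 36
  Iter 5: R3 = 36 + 8 = 44
Final: R3 = 44

44


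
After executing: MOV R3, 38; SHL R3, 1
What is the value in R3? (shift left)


Register state trace:
  MOV R3, 38  → R3 = 38
  SHL R3, 1  → R3 = 38 << 1 = 38 * 2^1 = 76
Final: R3 = 76

76


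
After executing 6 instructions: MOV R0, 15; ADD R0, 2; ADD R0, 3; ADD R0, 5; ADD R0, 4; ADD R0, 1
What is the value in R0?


Register state trace:
  MOV R0, 15  → R0 = 15
  ADD R0, 2  → R0 = 15 + 2 = 17
  ADD R0, 3  → R0 = 17 + 3 = 20
  ADD R0, 5  → R0 = 20 + 5 = 25
  ADD R0, 4  → R0 = 25 + 4 = 29
  ADD R0, 1  → R0 = 29 + 1 = 30
Final: R0 = 30

30


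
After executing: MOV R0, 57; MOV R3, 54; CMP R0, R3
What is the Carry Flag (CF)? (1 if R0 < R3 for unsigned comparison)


Register state trace:
  MOV R0, 57  → R0 = 57
  MOV R3, 54  → R3 = 54
  CMP R0, R3  → unsigned 57 - 54: no borrow
  57 >= 54, so CF = 0
CF = 0

0


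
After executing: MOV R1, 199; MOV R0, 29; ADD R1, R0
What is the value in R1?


Register state trace:
  MOV R1, 199  → R1 = 199
  MOV R0, 29  → R0 = 29
  ADD R1, R0  → R1 = 199 + 29 = 228
Final: R1 = 228

228


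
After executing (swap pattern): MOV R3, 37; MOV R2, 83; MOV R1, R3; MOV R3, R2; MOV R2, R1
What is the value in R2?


Register state trace (swap pattern):
  MOV R3, 37  → R3 = 37
  MOV R2, 83  → R2 = 83
  MOV R1, R3  → R1 = 37  (save R3)
  MOV R3, R2  → R3 = 83  (R3 gets R2's value)
  MOV R2, R1  → R2 = 37  (R2 gets saved value)
Final: R2 = 37

37


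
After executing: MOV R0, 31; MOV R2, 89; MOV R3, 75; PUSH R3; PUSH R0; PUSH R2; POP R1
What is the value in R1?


Stack trace (top is rightmost):
  MOV R0, 31  → R0 = 31
  MOV R2, 89  → R2 = 89
  MOV R3, 75  → R3 = 75
  PUSH R3  → stack: [75]
  PUSH R0  → stack: [75, 31]
  PUSH R2  → stack: [75, 31, 89]
  POP R1  → R1 = 89, stack: [75, 31]
Final: R1 = 89

89


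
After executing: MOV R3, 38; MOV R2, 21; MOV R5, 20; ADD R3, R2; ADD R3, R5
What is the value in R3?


Register state trace:
  MOV R3, 38  → R3 = 38
  MOV R2, 21  → R2 = 21
  MOV R5, 20  → R5 = 20
  ADD R3, R2  → R3 = 38 + 21 = 59
  ADD R3, R5  → R3 = 59 + 20 = 79
Final: R3 = 79

79


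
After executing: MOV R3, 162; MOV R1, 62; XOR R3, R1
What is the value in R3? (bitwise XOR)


Register state trace:
  MOV R3, 162  → R3 = 162 (0b10100010)
  MOV R1, 62  → R1 = 62 (0b00111110)
  XOR R3, R1  → R3 = 162 XOR 62 = 156 (0b10011100)
Final: R3 = 156

156


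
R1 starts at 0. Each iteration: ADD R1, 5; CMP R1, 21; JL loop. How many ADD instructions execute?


Loop trace (R1 starts at 0, target 21, step 5):
  ADD #1: R1 = 0 + 5 = 5  → 5 < 21, loop
  ADD #2: R1 = 5 + 5 = 10  → 10 < 21, loop
  ADD #3: R1 = 10 + 5 = 15  → 15 < 21, loop
  ADD #4: R1 = 15 + 5 = 20  → 20 < 21, loop
  ADD #5: R1 = 20 + 5 = 25  → 25 >= 21, exit
Total ADD instructions: 5

5


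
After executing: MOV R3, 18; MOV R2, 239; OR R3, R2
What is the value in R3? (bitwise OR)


Register state trace:
  MOV R3, 18  → R3 = 18 (0b00010010)
  MOV R2, 239  → R2 = 239 (0b11101111)
  OR R3, R2   → R3 = 18 OR 239 = 255 (0b11111111)
Final: R3 = 255

255


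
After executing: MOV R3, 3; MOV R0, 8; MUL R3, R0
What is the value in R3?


Register state trace:
  MOV R3, 3  → R3 = 3
  MOV R0, 8  → R0 = 8
  MUL R3, R0  → R3 = 3 * 8 = 24
Final: R3 = 24

24


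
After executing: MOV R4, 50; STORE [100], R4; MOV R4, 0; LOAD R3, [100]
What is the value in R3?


Register and memory trace:
  MOV R4, 50  → R4 = 50
  STORE [100], R4  → mem[100] = 50
  MOV R4, 0  → R4 = 0
  LOAD R3, [100]  → R3 = mem[100] = 50
Final: R3 = 50

50


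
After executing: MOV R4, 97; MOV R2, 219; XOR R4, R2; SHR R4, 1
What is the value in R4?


Register state trace:
  MOV R4, 97  → R4 = 97 (0b01100001)
  MOV R2, 219  → R2 = 219 (0b11011011)
  XOR R4, R2  → R4 = 97 XOR 219 = 186 (0b10111010)
  SHR R4, 1  → R4 = 186 >> 1 = 93
Final: R4 = 93

93


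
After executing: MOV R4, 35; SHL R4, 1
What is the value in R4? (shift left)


Register state trace:
  MOV R4, 35  → R4 = 35
  SHL R4, 1  → R4 = 35 << 1 = 35 * 2^1 = 70
Final: R4 = 70

70


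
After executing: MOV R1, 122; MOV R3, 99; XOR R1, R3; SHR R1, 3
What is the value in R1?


Register state trace:
  MOV R1, 122  → R1 = 122 (0b01111010)
  MOV R3, 99  → R3 = 99 (0b01100011)
  XOR R1, R3  → R1 = 122 XOR 99 = 25 (0b00011001)
  SHR R1, 3  → R1 = 25 >> 3 = 3
Final: R1 = 3

3


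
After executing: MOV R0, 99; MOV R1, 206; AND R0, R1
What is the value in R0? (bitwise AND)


Register state trace:
  MOV R0, 99  → R0 = 99 (0b01100011)
  MOV R1, 206  → R1 = 206 (0b11001110)
  AND R0, R1  → R0 = 99 AND 206 = 66 (0b01000010)
Final: R0 = 66

66


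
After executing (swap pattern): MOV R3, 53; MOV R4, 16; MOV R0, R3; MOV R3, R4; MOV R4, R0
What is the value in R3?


Register state trace (swap pattern):
  MOV R3, 53  → R3 = 53
  MOV R4, 16  → R4 = 16
  MOV R0, R3  → R0 = 53  (save R3)
  MOV R3, R4  → R3 = 16  (R3 gets R4's value)
  MOV R4, R0  → R4 = 53  (R4 gets saved value)
Final: R3 = 16

16


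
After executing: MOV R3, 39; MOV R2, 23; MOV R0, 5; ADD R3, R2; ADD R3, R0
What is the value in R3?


Register state trace:
  MOV R3, 39  → R3 = 39
  MOV R2, 23  → R2 = 23
  MOV R0, 5  → R0 = 5
  ADD R3, R2  → R3 = 39 + 23 = 62
  ADD R3, R0  → R3 = 62 + 5 = 67
Final: R3 = 67

67


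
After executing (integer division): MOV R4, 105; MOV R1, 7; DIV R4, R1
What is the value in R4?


Register state trace:
  MOV R4, 105  → R4 = 105
  MOV R1, 7  → R1 = 7
  DIV R4, R1  → R4 = 105 // 7 = 15
Final: R4 = 15

15


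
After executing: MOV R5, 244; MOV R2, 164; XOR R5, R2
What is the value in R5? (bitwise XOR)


Register state trace:
  MOV R5, 244  → R5 = 244 (0b11110100)
  MOV R2, 164  → R2 = 164 (0b10100100)
  XOR R5, R2  → R5 = 244 XOR 164 = 80 (0b01010000)
Final: R5 = 80

80


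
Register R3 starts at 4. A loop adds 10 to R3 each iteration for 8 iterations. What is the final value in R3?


Starting value: R3 = 4
  Iter 1: R3 = 4 + 10 = 14
  Iter 2: R3 = 14 + 10 = 24
  Iter 3: R3 = 24 + 10 = 34
  Iter 4: R3 = 34 + 10 = 44
  Iter 5: R3 = 44 + 10 = 54
  Iter 6: R3 = 54 + 10 = 64
  Iter 7: R3 = 64 + 10 = 74
  Iter 8: R3 = 74 + 10 = 84
Final: R3 = 84

84


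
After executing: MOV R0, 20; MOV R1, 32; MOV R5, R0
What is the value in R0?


Register state trace:
  MOV R0, 20  → R0 = 20
  MOV R1, 32  → R1 = 32
  MOV R5, R0  → R5 = 20
Final: R0 = 20

20


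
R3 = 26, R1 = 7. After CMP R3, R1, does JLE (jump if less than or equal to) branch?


Trace:
  R3 = 26, R1 = 7
  CMP R3, R1  → compares 26 vs 7
  JLE checks: is 26 less than or equal to 7?
  26 > 7, so condition is false
Branch taken: No

No


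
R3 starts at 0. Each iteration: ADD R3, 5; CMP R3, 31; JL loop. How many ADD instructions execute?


Loop trace (R3 starts at 0, target 31, step 5):
  ADD #1: R3 = 0 + 5 = 5  → 5 < 31, loop
  ADD #2: R3 = 5 + 5 = 10  → 10 < 31, loop
  ADD #3: R3 = 10 + 5 = 15  → 15 < 31, loop
  ADD #4: R3 = 15 + 5 = 20  → 20 < 31, loop
  ADD #5: R3 = 20 + 5 = 25  → 25 < 31, loop
  ADD #6: R3 = 25 + 5 = 30  → 30 < 31, loop
  ADD #7: R3 = 30 + 5 = 35  → 35 >= 31, exit
Total ADD instructions: 7

7


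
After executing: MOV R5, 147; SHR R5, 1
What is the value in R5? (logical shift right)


Register state trace:
  MOV R5, 147  → R5 = 147
  SHR R5, 1  → R5 = 147 >> 1 = 147 // 2^1 = 73
Final: R5 = 73

73


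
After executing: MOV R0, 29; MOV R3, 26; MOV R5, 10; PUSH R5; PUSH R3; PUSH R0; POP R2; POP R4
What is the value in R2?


Stack trace (top is rightmost):
  MOV R0, 29  → R0 = 29
  MOV R3, 26  → R3 = 26
  MOV R5, 10  → R5 = 10
  PUSH R5  → stack: [10]
  PUSH R3  → stack: [10, 26]
  PUSH R0  → stack: [10, 26, 29]
  POP R2  → R2 = 29, stack: [10, 26]
  POP R4  → R4 = 26, stack: [10]
Final: R2 = 29

29


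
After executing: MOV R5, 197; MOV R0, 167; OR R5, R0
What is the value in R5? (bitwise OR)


Register state trace:
  MOV R5, 197  → R5 = 197 (0b11000101)
  MOV R0, 167  → R0 = 167 (0b10100111)
  OR R5, R0   → R5 = 197 OR 167 = 231 (0b11100111)
Final: R5 = 231

231


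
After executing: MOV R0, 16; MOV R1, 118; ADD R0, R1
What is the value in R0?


Register state trace:
  MOV R0, 16  → R0 = 16
  MOV R1, 118  → R1 = 118
  ADD R0, R1  → R0 = 16 + 118 = 134
Final: R0 = 134

134


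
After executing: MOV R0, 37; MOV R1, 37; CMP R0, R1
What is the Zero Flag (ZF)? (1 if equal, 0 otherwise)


Register state trace:
  MOV R0, 37  → R0 = 37
  MOV R1, 37  → R1 = 37
  CMP R0, R1  → computes 37 - 37 = 0
  Result is zero, so values are equal
ZF = 1

1


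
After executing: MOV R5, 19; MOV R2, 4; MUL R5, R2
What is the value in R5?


Register state trace:
  MOV R5, 19  → R5 = 19
  MOV R2, 4  → R2 = 4
  MUL R5, R2  → R5 = 19 * 4 = 76
Final: R5 = 76

76


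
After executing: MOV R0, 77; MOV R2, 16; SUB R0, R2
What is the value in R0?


Register state trace:
  MOV R0, 77  → R0 = 77
  MOV R2, 16  → R2 = 16
  SUB R0, R2  → R0 = 77 - 16 = 61
Final: R0 = 61

61


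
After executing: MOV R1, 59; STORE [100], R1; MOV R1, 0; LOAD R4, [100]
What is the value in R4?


Register and memory trace:
  MOV R1, 59  → R1 = 59
  STORE [100], R1  → mem[100] = 59
  MOV R1, 0  → R1 = 0
  LOAD R4, [100]  → R4 = mem[100] = 59
Final: R4 = 59

59


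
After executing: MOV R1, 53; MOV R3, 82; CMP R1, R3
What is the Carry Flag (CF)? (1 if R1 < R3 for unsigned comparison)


Register state trace:
  MOV R1, 53  → R1 = 53
  MOV R3, 82  → R3 = 82
  CMP R1, R3  → unsigned 53 - 82: borrow occurs
  53 < 82, so CF = 1
CF = 1

1


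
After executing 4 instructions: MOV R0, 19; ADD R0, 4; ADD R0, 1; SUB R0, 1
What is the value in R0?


Register state trace:
  MOV R0, 19  → R0 = 19
  ADD R0, 4  → R0 = 19 + 4 = 23
  ADD R0, 1  → R0 = 23 + 1 = 24
  SUB R0, 1  → R0 = 24 - 1 = 23
Final: R0 = 23

23


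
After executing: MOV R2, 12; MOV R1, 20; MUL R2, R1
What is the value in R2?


Register state trace:
  MOV R2, 12  → R2 = 12
  MOV R1, 20  → R1 = 20
  MUL R2, R1  → R2 = 12 * 20 = 240
Final: R2 = 240

240


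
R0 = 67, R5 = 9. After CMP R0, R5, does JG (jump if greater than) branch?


Trace:
  R0 = 67, R5 = 9
  CMP R0, R5  → compares 67 vs 9
  JG checks: is 67 greater than 9?
  67 > 9, so condition is true
Branch taken: Yes

Yes


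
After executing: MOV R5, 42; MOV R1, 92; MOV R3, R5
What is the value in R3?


Register state trace:
  MOV R5, 42  → R5 = 42
  MOV R1, 92  → R1 = 92
  MOV R3, R5  → R3 = 42
Final: R3 = 42

42


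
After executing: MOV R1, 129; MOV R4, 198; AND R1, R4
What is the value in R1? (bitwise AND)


Register state trace:
  MOV R1, 129  → R1 = 129 (0b10000001)
  MOV R4, 198  → R4 = 198 (0b11000110)
  AND R1, R4  → R1 = 129 AND 198 = 128 (0b10000000)
Final: R1 = 128

128


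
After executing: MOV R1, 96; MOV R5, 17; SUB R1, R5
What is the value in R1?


Register state trace:
  MOV R1, 96  → R1 = 96
  MOV R5, 17  → R5 = 17
  SUB R1, R5  → R1 = 96 - 17 = 79
Final: R1 = 79

79


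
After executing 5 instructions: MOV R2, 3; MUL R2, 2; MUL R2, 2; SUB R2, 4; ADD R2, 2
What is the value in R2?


Register state trace:
  MOV R2, 3  → R2 = 3
  MUL R2, 2  → R2 = 3 * 2 = 6
  MUL R2, 2  → R2 = 6 * 2 = 12
  SUB R2, 4  → R2 = 12 - 4 = 8
  ADD R2, 2  → R2 = 8 + 2 = 10
Final: R2 = 10

10


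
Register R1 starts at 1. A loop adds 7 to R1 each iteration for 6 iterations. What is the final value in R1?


Starting value: R1 = 1
  Iter 1: R1 = 1 + 7 = 8
  Iter 2: R1 = 8 + 7 = 15
  Iter 3: R1 = 15 + 7 = 22
  Iter 4: R1 = 22 + 7 = 29
  Iter 5: R1 = 29 + 7 = 36
  Iter 6: R1 = 36 + 7 = 43
Final: R1 = 43

43


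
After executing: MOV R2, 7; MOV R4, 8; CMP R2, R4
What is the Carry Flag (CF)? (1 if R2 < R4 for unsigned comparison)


Register state trace:
  MOV R2, 7  → R2 = 7
  MOV R4, 8  → R4 = 8
  CMP R2, R4  → unsigned 7 - 8: borrow occurs
  7 < 8, so CF = 1
CF = 1

1


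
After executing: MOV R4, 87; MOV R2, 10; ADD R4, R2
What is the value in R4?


Register state trace:
  MOV R4, 87  → R4 = 87
  MOV R2, 10  → R2 = 10
  ADD R4, R2  → R4 = 87 + 10 = 97
Final: R4 = 97

97


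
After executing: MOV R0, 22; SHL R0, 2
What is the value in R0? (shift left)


Register state trace:
  MOV R0, 22  → R0 = 22
  SHL R0, 2  → R0 = 22 << 2 = 22 * 2^2 = 88
Final: R0 = 88

88


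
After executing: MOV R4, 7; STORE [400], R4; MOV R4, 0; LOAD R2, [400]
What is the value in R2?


Register and memory trace:
  MOV R4, 7  → R4 = 7
  STORE [400], R4  → mem[400] = 7
  MOV R4, 0  → R4 = 0
  LOAD R2, [400]  → R2 = mem[400] = 7
Final: R2 = 7

7


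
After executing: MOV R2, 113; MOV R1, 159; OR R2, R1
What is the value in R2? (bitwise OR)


Register state trace:
  MOV R2, 113  → R2 = 113 (0b01110001)
  MOV R1, 159  → R1 = 159 (0b10011111)
  OR R2, R1   → R2 = 113 OR 159 = 255 (0b11111111)
Final: R2 = 255

255


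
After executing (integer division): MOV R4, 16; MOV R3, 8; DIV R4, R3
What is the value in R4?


Register state trace:
  MOV R4, 16  → R4 = 16
  MOV R3, 8  → R3 = 8
  DIV R4, R3  → R4 = 16 // 8 = 2
Final: R4 = 2

2


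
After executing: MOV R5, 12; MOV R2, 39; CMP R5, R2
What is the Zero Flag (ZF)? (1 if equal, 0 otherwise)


Register state trace:
  MOV R5, 12  → R5 = 12
  MOV R2, 39  → R2 = 39
  CMP R5, R2  → computes 12 - 39 = -27
  Result is nonzero, so values are not equal
ZF = 0

0


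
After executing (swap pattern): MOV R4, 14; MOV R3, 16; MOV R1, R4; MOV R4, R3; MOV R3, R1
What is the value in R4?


Register state trace (swap pattern):
  MOV R4, 14  → R4 = 14
  MOV R3, 16  → R3 = 16
  MOV R1, R4  → R1 = 14  (save R4)
  MOV R4, R3  → R4 = 16  (R4 gets R3's value)
  MOV R3, R1  → R3 = 14  (R3 gets saved value)
Final: R4 = 16

16


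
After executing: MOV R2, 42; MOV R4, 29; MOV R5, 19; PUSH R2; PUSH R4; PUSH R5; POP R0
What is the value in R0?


Stack trace (top is rightmost):
  MOV R2, 42  → R2 = 42
  MOV R4, 29  → R4 = 29
  MOV R5, 19  → R5 = 19
  PUSH R2  → stack: [42]
  PUSH R4  → stack: [42, 29]
  PUSH R5  → stack: [42, 29, 19]
  POP R0  → R0 = 19, stack: [42, 29]
Final: R0 = 19

19


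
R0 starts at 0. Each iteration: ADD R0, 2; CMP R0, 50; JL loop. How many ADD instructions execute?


Loop trace (R0 starts at 0, target 50, step 2):
  ADD #1: R0 = 0 + 2 = 2  → 2 < 50, loop
  ADD #2: R0 = 2 + 2 = 4  → 4 < 50, loop
  ADD #3: R0 = 4 + 2 = 6  → 6 < 50, loop
  ADD #4: R0 = 6 + 2 = 8  → 8 < 50, loop
  ADD #5: R0 = 8 + 2 = 10  → 10 < 50, loop
  ADD #6: R0 = 10 + 2 = 12  → 12 < 50, loop
  ADD #7: R0 = 12 + 2 = 14  → 14 < 50, loop
  ADD #8: R0 = 14 + 2 = 16  → 16 < 50, loop
  ADD #9: R0 = 16 + 2 = 18  → 18 < 50, loop
  ADD #10: R0 = 18 + 2 = 20  → 20 < 50, loop
  ADD #11: R0 = 20 + 2 = 22  → 22 < 50, loop
  ADD #12: R0 = 22 + 2 = 24  → 24 < 50, loop
  ADD #13: R0 = 24 + 2 = 26  → 26 < 50, loop
  ADD #14: R0 = 26 + 2 = 28  → 28 < 50, loop
  ADD #15: R0 = 28 + 2 = 30  → 30 < 50, loop
  ADD #16: R0 = 30 + 2 = 32  → 32 < 50, loop
  ADD #17: R0 = 32 + 2 = 34  → 34 < 50, loop
  ADD #18: R0 = 34 + 2 = 36  → 36 < 50, loop
  ADD #19: R0 = 36 + 2 = 38  → 38 < 50, loop
  ADD #20: R0 = 38 + 2 = 40  → 40 < 50, loop
  ADD #21: R0 = 40 + 2 = 42  → 42 < 50, loop
  ADD #22: R0 = 42 + 2 = 44  → 44 < 50, loop
  ADD #23: R0 = 44 + 2 = 46  → 46 < 50, loop
  ADD #24: R0 = 46 + 2 = 48  → 48 < 50, loop
  ADD #25: R0 = 48 + 2 = 50  → 50 >= 50, exit
Total ADD instructions: 25

25


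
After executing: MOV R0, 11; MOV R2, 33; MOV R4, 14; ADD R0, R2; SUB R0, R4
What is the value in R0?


Register state trace:
  MOV R0, 11  → R0 = 11
  MOV R2, 33  → R2 = 33
  MOV R4, 14  → R4 = 14
  ADD R0, R2  → R0 = 11 + 33 = 44
  SUB R0, R4  → R0 = 44 - 14 = 30
Final: R0 = 30

30


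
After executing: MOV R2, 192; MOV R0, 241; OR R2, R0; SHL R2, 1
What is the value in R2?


Register state trace:
  MOV R2, 192  → R2 = 192 (0b11000000)
  MOV R0, 241  → R0 = 241 (0b11110001)
  OR R2, R0  → R2 = 192 OR 241 = 241 (0b11110001)
  SHL R2, 1  → R2 = 241 << 1 = 482
Final: R2 = 482

482


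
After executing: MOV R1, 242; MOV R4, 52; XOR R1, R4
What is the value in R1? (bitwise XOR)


Register state trace:
  MOV R1, 242  → R1 = 242 (0b11110010)
  MOV R4, 52  → R4 = 52 (0b00110100)
  XOR R1, R4  → R1 = 242 XOR 52 = 198 (0b11000110)
Final: R1 = 198

198


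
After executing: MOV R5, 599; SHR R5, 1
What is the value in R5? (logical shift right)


Register state trace:
  MOV R5, 599  → R5 = 599
  SHR R5, 1  → R5 = 599 >> 1 = 599 // 2^1 = 299
Final: R5 = 299

299


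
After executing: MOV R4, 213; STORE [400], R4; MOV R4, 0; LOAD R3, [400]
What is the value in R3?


Register and memory trace:
  MOV R4, 213  → R4 = 213
  STORE [400], R4  → mem[400] = 213
  MOV R4, 0  → R4 = 0
  LOAD R3, [400]  → R3 = mem[400] = 213
Final: R3 = 213

213


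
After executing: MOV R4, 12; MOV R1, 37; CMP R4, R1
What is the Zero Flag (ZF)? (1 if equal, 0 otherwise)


Register state trace:
  MOV R4, 12  → R4 = 12
  MOV R1, 37  → R1 = 37
  CMP R4, R1  → computes 12 - 37 = -25
  Result is nonzero, so values are not equal
ZF = 0

0


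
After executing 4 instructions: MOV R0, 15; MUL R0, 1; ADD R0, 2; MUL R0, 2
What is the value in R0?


Register state trace:
  MOV R0, 15  → R0 = 15
  MUL R0, 1  → R0 = 15 * 1 = 15
  ADD R0, 2  → R0 = 15 + 2 = 17
  MUL R0, 2  → R0 = 17 * 2 = 34
Final: R0 = 34

34


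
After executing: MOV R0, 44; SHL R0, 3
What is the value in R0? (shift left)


Register state trace:
  MOV R0, 44  → R0 = 44
  SHL R0, 3  → R0 = 44 << 3 = 44 * 2^3 = 352
Final: R0 = 352

352


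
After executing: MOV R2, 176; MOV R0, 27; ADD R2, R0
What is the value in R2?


Register state trace:
  MOV R2, 176  → R2 = 176
  MOV R0, 27  → R0 = 27
  ADD R2, R0  → R2 = 176 + 27 = 203
Final: R2 = 203

203


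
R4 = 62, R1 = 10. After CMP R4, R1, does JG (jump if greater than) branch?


Trace:
  R4 = 62, R1 = 10
  CMP R4, R1  → compares 62 vs 10
  JG checks: is 62 greater than 10?
  62 > 10, so condition is true
Branch taken: Yes

Yes


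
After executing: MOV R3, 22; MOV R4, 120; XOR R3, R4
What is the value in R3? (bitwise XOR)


Register state trace:
  MOV R3, 22  → R3 = 22 (0b00010110)
  MOV R4, 120  → R4 = 120 (0b01111000)
  XOR R3, R4  → R3 = 22 XOR 120 = 110 (0b01101110)
Final: R3 = 110

110


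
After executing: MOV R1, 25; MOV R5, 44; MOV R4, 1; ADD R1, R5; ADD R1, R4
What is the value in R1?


Register state trace:
  MOV R1, 25  → R1 = 25
  MOV R5, 44  → R5 = 44
  MOV R4, 1  → R4 = 1
  ADD R1, R5  → R1 = 25 + 44 = 69
  ADD R1, R4  → R1 = 69 + 1 = 70
Final: R1 = 70

70


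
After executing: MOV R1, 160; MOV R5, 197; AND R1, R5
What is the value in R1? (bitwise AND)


Register state trace:
  MOV R1, 160  → R1 = 160 (0b10100000)
  MOV R5, 197  → R5 = 197 (0b11000101)
  AND R1, R5  → R1 = 160 AND 197 = 128 (0b10000000)
Final: R1 = 128

128


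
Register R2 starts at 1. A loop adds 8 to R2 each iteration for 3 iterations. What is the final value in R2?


Starting value: R2 = 1
  Iter 1: R2 = 1 + 8 = 9
  Iter 2: R2 = 9 + 8 = 17
  Iter 3: R2 = 17 + 8 = 25
Final: R2 = 25

25


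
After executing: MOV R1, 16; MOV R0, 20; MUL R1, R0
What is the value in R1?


Register state trace:
  MOV R1, 16  → R1 = 16
  MOV R0, 20  → R0 = 20
  MUL R1, R0  → R1 = 16 * 20 = 320
Final: R1 = 320

320


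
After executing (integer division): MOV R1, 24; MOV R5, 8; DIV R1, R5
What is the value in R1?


Register state trace:
  MOV R1, 24  → R1 = 24
  MOV R5, 8  → R5 = 8
  DIV R1, R5  → R1 = 24 // 8 = 3
Final: R1 = 3

3


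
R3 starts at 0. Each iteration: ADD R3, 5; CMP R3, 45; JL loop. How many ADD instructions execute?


Loop trace (R3 starts at 0, target 45, step 5):
  ADD #1: R3 = 0 + 5 = 5  → 5 < 45, loop
  ADD #2: R3 = 5 + 5 = 10  → 10 < 45, loop
  ADD #3: R3 = 10 + 5 = 15  → 15 < 45, loop
  ADD #4: R3 = 15 + 5 = 20  → 20 < 45, loop
  ADD #5: R3 = 20 + 5 = 25  → 25 < 45, loop
  ADD #6: R3 = 25 + 5 = 30  → 30 < 45, loop
  ADD #7: R3 = 30 + 5 = 35  → 35 < 45, loop
  ADD #8: R3 = 35 + 5 = 40  → 40 < 45, loop
  ADD #9: R3 = 40 + 5 = 45  → 45 >= 45, exit
Total ADD instructions: 9

9


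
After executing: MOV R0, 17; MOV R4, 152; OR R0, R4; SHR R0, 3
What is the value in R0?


Register state trace:
  MOV R0, 17  → R0 = 17 (0b00010001)
  MOV R4, 152  → R4 = 152 (0b10011000)
  OR R0, R4  → R0 = 17 OR 152 = 153 (0b10011001)
  SHR R0, 3  → R0 = 153 >> 3 = 19
Final: R0 = 19

19


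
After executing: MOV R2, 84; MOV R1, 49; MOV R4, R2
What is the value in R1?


Register state trace:
  MOV R2, 84  → R2 = 84
  MOV R1, 49  → R1 = 49
  MOV R4, R2  → R4 = 84
Final: R1 = 49

49


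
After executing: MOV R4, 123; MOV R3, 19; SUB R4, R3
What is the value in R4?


Register state trace:
  MOV R4, 123  → R4 = 123
  MOV R3, 19  → R3 = 19
  SUB R4, R3  → R4 = 123 - 19 = 104
Final: R4 = 104

104


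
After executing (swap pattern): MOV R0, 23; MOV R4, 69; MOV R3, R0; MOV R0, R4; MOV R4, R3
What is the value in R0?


Register state trace (swap pattern):
  MOV R0, 23  → R0 = 23
  MOV R4, 69  → R4 = 69
  MOV R3, R0  → R3 = 23  (save R0)
  MOV R0, R4  → R0 = 69  (R0 gets R4's value)
  MOV R4, R3  → R4 = 23  (R4 gets saved value)
Final: R0 = 69

69


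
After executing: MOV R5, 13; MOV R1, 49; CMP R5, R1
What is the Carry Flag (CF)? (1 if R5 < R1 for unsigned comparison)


Register state trace:
  MOV R5, 13  → R5 = 13
  MOV R1, 49  → R1 = 49
  CMP R5, R1  → unsigned 13 - 49: borrow occurs
  13 < 49, so CF = 1
CF = 1

1


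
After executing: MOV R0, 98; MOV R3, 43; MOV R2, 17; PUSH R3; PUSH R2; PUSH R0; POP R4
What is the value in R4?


Stack trace (top is rightmost):
  MOV R0, 98  → R0 = 98
  MOV R3, 43  → R3 = 43
  MOV R2, 17  → R2 = 17
  PUSH R3  → stack: [43]
  PUSH R2  → stack: [43, 17]
  PUSH R0  → stack: [43, 17, 98]
  POP R4  → R4 = 98, stack: [43, 17]
Final: R4 = 98

98


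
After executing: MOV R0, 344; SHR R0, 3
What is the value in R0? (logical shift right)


Register state trace:
  MOV R0, 344  → R0 = 344
  SHR R0, 3  → R0 = 344 >> 3 = 344 // 2^3 = 43
Final: R0 = 43

43


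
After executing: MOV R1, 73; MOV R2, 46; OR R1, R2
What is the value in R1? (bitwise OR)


Register state trace:
  MOV R1, 73  → R1 = 73 (0b01001001)
  MOV R2, 46  → R2 = 46 (0b00101110)
  OR R1, R2   → R1 = 73 OR 46 = 111 (0b01101111)
Final: R1 = 111

111


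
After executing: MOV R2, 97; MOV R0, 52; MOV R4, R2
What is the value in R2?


Register state trace:
  MOV R2, 97  → R2 = 97
  MOV R0, 52  → R0 = 52
  MOV R4, R2  → R4 = 97
Final: R2 = 97

97


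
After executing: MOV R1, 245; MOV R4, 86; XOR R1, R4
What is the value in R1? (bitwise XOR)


Register state trace:
  MOV R1, 245  → R1 = 245 (0b11110101)
  MOV R4, 86  → R4 = 86 (0b01010110)
  XOR R1, R4  → R1 = 245 XOR 86 = 163 (0b10100011)
Final: R1 = 163

163
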